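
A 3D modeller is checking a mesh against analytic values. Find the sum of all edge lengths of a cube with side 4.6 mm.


Shape: cube
Side s = 4.6 mm
A cube has 12 edges, all equal.
Formula: total edge length = 12 * s
Total = 12 * 4.6
Total = 55.2
55.2 mm


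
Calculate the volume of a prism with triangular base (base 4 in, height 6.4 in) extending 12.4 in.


Shape: triangular prism
Triangle base = 4 in, triangle height = 6.4 in, prism length L = 12.4 in
Formula: V = (1/2 * b * h_tri) * L
Cross-section area = 0.5 * 4 * 6.4 = 12.8
V = 12.8 * 12.4
V = 158.72
158.72 in^3


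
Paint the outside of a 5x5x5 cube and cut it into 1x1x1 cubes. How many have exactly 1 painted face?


Large cube: 5 x 5 x 5, cut into unit cubes.
n = 5, so n - 2 = 3
Cubes with 1 painted face lie in the interior of each face.
A cube has 6 faces; each contributes (n - 2)^2 = 9 such cubes.
Count = 6 * 9 = 54
54 unit cubes


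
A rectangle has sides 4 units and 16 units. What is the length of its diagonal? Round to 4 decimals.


Shape: rectangle (diagonal via Pythagoras)
Sides: 4 units and 16 units
Formula: d = sqrt(l^2 + w^2)
l^2 = 16, w^2 = 256
l^2 + w^2 = 272
d = sqrt(272)
d = 16.4924
16.4924 units


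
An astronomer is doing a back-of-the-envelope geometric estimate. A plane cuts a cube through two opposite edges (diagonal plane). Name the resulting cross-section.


Solid: cube
Cutting plane: through two opposite edges (diagonal plane)
Visualize the intersection of the plane with the solid's surface.
The boundary of the cut region is a rectangle.
rectangle


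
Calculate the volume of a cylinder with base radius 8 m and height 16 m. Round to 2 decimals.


Shape: cylinder
Radius r = 8 m, Height h = 16 m
Formula: V = pi * r^2 * h
r^2 = 64
V = pi * 64 * 16
V = 1024 * pi
V = 3216.99
3216.99 m^3


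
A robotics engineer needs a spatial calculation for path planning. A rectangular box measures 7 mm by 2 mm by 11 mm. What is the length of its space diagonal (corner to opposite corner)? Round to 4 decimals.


Shape: rectangular box (space diagonal)
l = 7 mm, w = 2 mm, h = 11 mm
Visualize: the diagonal of the base, then a right triangle with that diagonal and the height.
Formula: d = sqrt(l^2 + w^2 + h^2)
l^2 + w^2 + h^2 = 49 + 4 + 121 = 174
d = sqrt(174)
d = 13.1909
13.1909 mm


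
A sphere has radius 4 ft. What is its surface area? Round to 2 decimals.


Shape: sphere
Radius r = 4 ft
Formula: SA = 4 * pi * r^2
r^2 = 16
SA = 4 * pi * 16
SA = 64 * pi
SA = 201.06
201.06 ft^2


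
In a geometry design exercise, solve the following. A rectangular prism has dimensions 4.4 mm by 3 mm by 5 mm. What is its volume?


Shape: rectangular prism
l = 4.4 mm, w = 3 mm, h = 5 mm
Formula: V = l * w * h
V = 4.4 * 3 * 5
V = 13.2 * 5
V = 66
66 mm^3


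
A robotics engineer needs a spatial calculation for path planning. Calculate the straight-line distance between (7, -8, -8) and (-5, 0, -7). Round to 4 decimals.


3D distance between two points
P1 = (7, -8, -8), P2 = (-5, 0, -7)
Formula: d = sqrt((x2-x1)^2 + (y2-y1)^2 + (z2-z1)^2)
dx = -5 - 7 = -12
dy = 0 - -8 = 8
dz = -7 - -8 = 1
dx^2 + dy^2 + dz^2 = 144 + 64 + 1 = 209
d = sqrt(209)
d = 14.4568
14.4568 units


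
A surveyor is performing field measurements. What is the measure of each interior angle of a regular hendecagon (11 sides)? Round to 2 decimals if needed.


Shape: regular hendecagon (11 sides)
Formula: interior angle = (n - 2) * 180 / n
(n - 2) = 9
(n - 2) * 180 = 1620
angle = 1620 / 11
angle = 147.27
147.27 degrees


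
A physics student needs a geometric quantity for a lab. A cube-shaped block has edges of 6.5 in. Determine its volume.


Shape: cube
Side s = 6.5 in
Formula: V = s^3
V = 6.5 * 6.5 * 6.5
V = 42.25 * 6.5
V = 274.625
274.625 in^3


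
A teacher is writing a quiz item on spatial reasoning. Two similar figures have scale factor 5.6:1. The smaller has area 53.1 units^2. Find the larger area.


Linear scale factor k = 5.6
Original area = 53.1 units^2
Rule: under a linear scaling by k, areas scale by k^2.
k^2 = 5.6^2 = 31.36
New area = 53.1 * 31.36
New area = 1665.216
1665.216 units^2


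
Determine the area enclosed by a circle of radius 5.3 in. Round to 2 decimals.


Shape: circle
Radius r = 5.3 in
Formula: A = pi * r^2
r^2 = 5.3^2 = 28.09
A = pi * 28.09
A = 88.25
88.25 in^2


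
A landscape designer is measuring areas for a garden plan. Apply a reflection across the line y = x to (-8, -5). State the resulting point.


Transformation: reflection
Original point: (-8, -5)
Rule for reflection over y = x: (x, y) -> (y, x)
Apply: (-8, -5) -> (-5, -8)
(-5, -8)


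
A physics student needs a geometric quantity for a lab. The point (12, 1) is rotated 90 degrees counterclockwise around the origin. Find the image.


Transformation: rotation about the origin
Original point: (12, 1)
Rule for 90 deg counterclockwise: (x, y) -> (-y, x)
Apply: (12, 1) -> (-1, 12)
(-1, 12)


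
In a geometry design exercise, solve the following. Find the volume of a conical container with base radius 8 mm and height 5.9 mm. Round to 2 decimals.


Shape: cone
Radius r = 8 mm, Height h = 5.9 mm
Formula: V = (1/3) * pi * r^2 * h
r^2 = 64
pi * r^2 * h = pi * 64 * 5.9 = 377.6 * pi
V = 377.6 * pi / 3
V = 395.42
395.42 mm^3


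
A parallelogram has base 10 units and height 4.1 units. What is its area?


Shape: parallelogram
Base b = 10 units, Height h = 4.1 units
Formula: A = b * h
A = 10 * 4.1
A = 41
41 units^2


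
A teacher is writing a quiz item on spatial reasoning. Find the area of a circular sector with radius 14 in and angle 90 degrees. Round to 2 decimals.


Shape: circular sector
Radius r = 14 in, Angle = 90 degrees
Formula: A = (angle/360) * pi * r^2
r^2 = 196
Fraction of circle = 90/360
A = (90/360) * pi * 196
A = 49 * pi
A = 153.94
153.94 in^2


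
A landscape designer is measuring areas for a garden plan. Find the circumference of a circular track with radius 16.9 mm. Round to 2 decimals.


Shape: circle
Radius r = 16.9 mm
Formula: C = 2 * pi * r
C = 2 * pi * 16.9
C = 33.8 * pi
C = 106.19
106.19 mm


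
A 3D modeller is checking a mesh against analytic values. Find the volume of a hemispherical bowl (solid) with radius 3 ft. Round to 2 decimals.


Shape: hemisphere (half of a sphere)
Radius r = 3 ft
Formula: V = (1/2) * (4/3) * pi * r^3 = (2/3) * pi * r^3
r^3 = 27
(2/3) * 27 = 18
V = 18 * pi
V = 56.55
56.55 ft^3


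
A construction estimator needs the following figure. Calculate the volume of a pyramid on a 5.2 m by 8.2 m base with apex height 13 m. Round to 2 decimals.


Shape: rectangular pyramid
Base: 5.2 m x 8.2 m, Height h = 13 m
Formula: V = (1/3) * base_area * h
base_area = 5.2 * 8.2 = 42.64
base_area * h = 42.64 * 13 = 554.32
V = 554.32 / 3
V = 184.77
184.77 m^3


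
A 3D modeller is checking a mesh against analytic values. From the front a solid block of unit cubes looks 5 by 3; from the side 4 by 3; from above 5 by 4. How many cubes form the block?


Orthographic views of a solid rectangular block:
Front view 5 x 3 -> length = 5, height = 3
Side view 4 x 3 -> width = 4, height = 3 (consistent)
Top view 5 x 4 -> confirms length = 5, width = 4
The block is 5 x 4 x 3.
Total unit cubes = 5 * 4 * 3 = 60
60 unit cubes


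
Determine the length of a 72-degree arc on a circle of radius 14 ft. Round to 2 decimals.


Shape: circular arc
Radius r = 14 ft, Angle = 72 degrees
Formula: L = (angle/360) * 2 * pi * r
2 * pi * r = 28 * pi
L = (72/360) * 28 * pi
L = 5.6 * pi
L = 17.59
17.59 ft


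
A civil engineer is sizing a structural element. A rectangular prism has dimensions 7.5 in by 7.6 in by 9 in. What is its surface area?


Shape: rectangular prism
l = 7.5 in, w = 7.6 in, h = 9 in
Formula: SA = 2(lw + lh + wh)
lw = 57, lh = 67.5, wh = 68.4
lw + lh + wh = 192.9
SA = 2 * 192.9
SA = 385.8
385.8 in^2


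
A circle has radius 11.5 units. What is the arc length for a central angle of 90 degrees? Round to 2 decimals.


Shape: circular arc
Radius r = 11.5 units, Angle = 90 degrees
Formula: L = (angle/360) * 2 * pi * r
2 * pi * r = 23 * pi
L = (90/360) * 23 * pi
L = 5.75 * pi
L = 18.06
18.06 units


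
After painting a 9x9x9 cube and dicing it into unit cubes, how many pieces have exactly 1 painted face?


Large cube: 9 x 9 x 9, cut into unit cubes.
n = 9, so n - 2 = 7
Cubes with 1 painted face lie in the interior of each face.
A cube has 6 faces; each contributes (n - 2)^2 = 49 such cubes.
Count = 6 * 49 = 294
294 unit cubes


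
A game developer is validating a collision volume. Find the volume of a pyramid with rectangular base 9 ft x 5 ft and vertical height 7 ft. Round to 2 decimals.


Shape: rectangular pyramid
Base: 9 ft x 5 ft, Height h = 7 ft
Formula: V = (1/3) * base_area * h
base_area = 9 * 5 = 45
base_area * h = 45 * 7 = 315
V = 315 / 3
V = 105
105 ft^3


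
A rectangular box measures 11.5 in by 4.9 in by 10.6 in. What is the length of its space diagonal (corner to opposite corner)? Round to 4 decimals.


Shape: rectangular box (space diagonal)
l = 11.5 in, w = 4.9 in, h = 10.6 in
Visualize: the diagonal of the base, then a right triangle with that diagonal and the height.
Formula: d = sqrt(l^2 + w^2 + h^2)
l^2 + w^2 + h^2 = 132.25 + 24.01 + 112.36 = 268.62
d = sqrt(268.62)
d = 16.3896
16.3896 in


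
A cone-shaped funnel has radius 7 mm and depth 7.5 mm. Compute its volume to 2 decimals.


Shape: cone
Radius r = 7 mm, Height h = 7.5 mm
Formula: V = (1/3) * pi * r^2 * h
r^2 = 49
pi * r^2 * h = pi * 49 * 7.5 = 367.5 * pi
V = 367.5 * pi / 3
V = 384.85
384.85 mm^3


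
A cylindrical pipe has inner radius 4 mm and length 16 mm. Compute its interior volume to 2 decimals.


Shape: cylinder
Radius r = 4 mm, Height h = 16 mm
Formula: V = pi * r^2 * h
r^2 = 16
V = pi * 16 * 16
V = 256 * pi
V = 804.25
804.25 mm^3


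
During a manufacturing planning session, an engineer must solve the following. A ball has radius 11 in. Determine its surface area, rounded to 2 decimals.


Shape: sphere
Radius r = 11 in
Formula: SA = 4 * pi * r^2
r^2 = 121
SA = 4 * pi * 121
SA = 484 * pi
SA = 1520.53
1520.53 in^2


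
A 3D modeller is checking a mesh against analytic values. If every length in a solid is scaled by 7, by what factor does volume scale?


Linear scale factor k = 7
Rule: under a linear scaling by k, volumes scale by k^3.
k^3 = 7 * 7 * 7
k^3 = 49 * 7
k^3 = 343
Volume scales by a factor of 343.
343 (dimensionless)


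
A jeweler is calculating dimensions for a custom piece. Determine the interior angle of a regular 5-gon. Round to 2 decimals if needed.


Shape: regular pentagon (5 sides)
Formula: interior angle = (n - 2) * 180 / n
(n - 2) = 3
(n - 2) * 180 = 540
angle = 540 / 5
angle = 108
108 degrees


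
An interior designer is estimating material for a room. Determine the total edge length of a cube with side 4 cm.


Shape: cube
Side s = 4 cm
A cube has 12 edges, all equal.
Formula: total edge length = 12 * s
Total = 12 * 4
Total = 48
48 cm


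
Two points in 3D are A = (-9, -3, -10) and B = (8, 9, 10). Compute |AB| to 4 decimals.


3D distance between two points
P1 = (-9, -3, -10), P2 = (8, 9, 10)
Formula: d = sqrt((x2-x1)^2 + (y2-y1)^2 + (z2-z1)^2)
dx = 8 - -9 = 17
dy = 9 - -3 = 12
dz = 10 - -10 = 20
dx^2 + dy^2 + dz^2 = 289 + 144 + 400 = 833
d = sqrt(833)
d = 28.8617
28.8617 units


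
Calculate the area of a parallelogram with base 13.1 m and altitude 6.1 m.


Shape: parallelogram
Base b = 13.1 m, Height h = 6.1 m
Formula: A = b * h
A = 13.1 * 6.1
A = 79.91
79.91 m^2


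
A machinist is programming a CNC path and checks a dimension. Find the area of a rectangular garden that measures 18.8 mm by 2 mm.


Shape: rectangle
Length l = 18.8 mm, Width w = 2 mm
Formula: A = l * w
A = 18.8 * 2
A = 37.6
37.6 mm^2


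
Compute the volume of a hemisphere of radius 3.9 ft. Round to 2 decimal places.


Shape: hemisphere (half of a sphere)
Radius r = 3.9 ft
Formula: V = (1/2) * (4/3) * pi * r^3 = (2/3) * pi * r^3
r^3 = 59.319
(2/3) * 59.319 = 39.546
V = 39.546 * pi
V = 124.24
124.24 ft^3


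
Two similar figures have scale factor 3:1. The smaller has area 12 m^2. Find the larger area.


Linear scale factor k = 3
Original area = 12 m^2
Rule: under a linear scaling by k, areas scale by k^2.
k^2 = 3^2 = 9
New area = 12 * 9
New area = 108
108 m^2


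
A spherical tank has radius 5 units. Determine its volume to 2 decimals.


Shape: sphere
Radius r = 5 units
Formula: V = (4/3) * pi * r^3
r^3 = 125
(4/3) * 125 = 166.666667
V = 166.666667 * pi
V = 523.6
523.6 units^3


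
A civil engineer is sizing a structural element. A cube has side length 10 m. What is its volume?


Shape: cube
Side s = 10 m
Formula: V = s^3
V = 10 * 10 * 10
V = 100 * 10
V = 1000
1000 m^3


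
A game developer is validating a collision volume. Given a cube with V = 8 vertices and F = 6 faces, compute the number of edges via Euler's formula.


Polyhedron: cube
Euler's formula for convex polyhedra: V - E + F = 2
Given: V = 8 vertices and F = 6 faces
Solve for E:
E = V + F - 2 = 8 + 6 - 2 = 12
12 edges


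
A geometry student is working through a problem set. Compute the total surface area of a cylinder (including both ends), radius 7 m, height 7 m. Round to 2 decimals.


Shape: closed cylinder
Radius r = 7 m, Height h = 7 m
Formula: SA = 2*pi*r^2 + 2*pi*r*h = 2*pi*r*(r + h)
r + h = 14
2 * r * (r + h) = 2 * 7 * 14 = 196
SA = 196 * pi
SA = 615.75
615.75 m^2


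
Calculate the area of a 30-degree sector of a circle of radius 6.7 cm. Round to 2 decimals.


Shape: circular sector
Radius r = 6.7 cm, Angle = 30 degrees
Formula: A = (angle/360) * pi * r^2
r^2 = 44.89
Fraction of circle = 30/360
A = (30/360) * pi * 44.89
A = 3.740833 * pi
A = 11.75
11.75 cm^2


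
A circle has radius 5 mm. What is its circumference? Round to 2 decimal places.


Shape: circle
Radius r = 5 mm
Formula: C = 2 * pi * r
C = 2 * pi * 5
C = 10 * pi
C = 31.42
31.42 mm


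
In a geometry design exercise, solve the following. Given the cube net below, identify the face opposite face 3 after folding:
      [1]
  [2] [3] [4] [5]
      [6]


Net: cross layout. Take square 3 as the base (bottom).
Fold the four squares in the horizontal row up around 3: 2 -> left, 4 -> right, 5 wraps to the top.
Fold 1 and 6 up from 3: 1 -> back, 6 -> front.
Opposite pairs are therefore: (1, 6), (2, 4), (3, 5).
Face 3 is opposite face 5.
face 5


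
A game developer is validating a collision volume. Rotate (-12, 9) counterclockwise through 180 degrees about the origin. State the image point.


Transformation: rotation about the origin
Original point: (-12, 9)
Rule for 180 deg: (x, y) -> (-x, -y)
Apply: (-12, 9) -> (12, -9)
(12, -9)


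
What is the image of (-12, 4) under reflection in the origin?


Transformation: reflection
Original point: (-12, 4)
Rule for reflection through the origin: (x, y) -> (-x, -y)
Apply: (-12, 4) -> (12, -4)
(12, -4)


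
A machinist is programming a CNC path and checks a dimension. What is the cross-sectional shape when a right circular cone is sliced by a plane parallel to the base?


Solid: right circular cone
Cutting plane: parallel to the base
Visualize the intersection of the plane with the solid's surface.
The boundary of the cut region is a circle.
circle


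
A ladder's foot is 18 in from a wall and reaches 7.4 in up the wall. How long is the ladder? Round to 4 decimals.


Shape: right triangle
Legs a = 18 in, b = 7.4 in
Formula: c = sqrt(a^2 + b^2)
a^2 = 324, b^2 = 54.76
a^2 + b^2 = 378.76
c = sqrt(378.76)
c = 19.4618
19.4618 in


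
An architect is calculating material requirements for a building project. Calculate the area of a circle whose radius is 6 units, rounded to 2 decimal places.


Shape: circle
Radius r = 6 units
Formula: A = pi * r^2
r^2 = 6^2 = 36
A = pi * 36
A = 113.1
113.1 units^2


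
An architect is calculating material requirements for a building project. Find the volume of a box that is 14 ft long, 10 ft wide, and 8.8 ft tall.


Shape: rectangular prism
l = 14 ft, w = 10 ft, h = 8.8 ft
Formula: V = l * w * h
V = 14 * 10 * 8.8
V = 140 * 8.8
V = 1232
1232 ft^3


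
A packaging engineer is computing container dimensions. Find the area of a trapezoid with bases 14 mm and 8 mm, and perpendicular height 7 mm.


Shape: trapezoid
Parallel sides a = 14 mm, b = 8 mm; Height h = 7 mm
Formula: A = (a + b) * h / 2
a + b = 14 + 8 = 22
A = 22 * 7 / 2
A = 154 / 2
A = 77
77 mm^2


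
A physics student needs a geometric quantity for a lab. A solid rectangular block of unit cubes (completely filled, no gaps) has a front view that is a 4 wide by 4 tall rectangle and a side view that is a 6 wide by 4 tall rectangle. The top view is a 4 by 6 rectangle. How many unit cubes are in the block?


Orthographic views of a solid rectangular block:
Front view 4 x 4 -> length = 4, height = 4
Side view 6 x 4 -> width = 6, height = 4 (consistent)
Top view 4 x 6 -> confirms length = 4, width = 6
The block is 4 x 6 x 4.
Total unit cubes = 4 * 6 * 4 = 96
96 unit cubes


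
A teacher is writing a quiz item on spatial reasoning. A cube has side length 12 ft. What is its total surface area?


Shape: cube
Side s = 12 ft
A cube has 6 square faces.
Formula: SA = 6 * s^2
s^2 = 144
SA = 6 * 144
SA = 864
864 ft^2


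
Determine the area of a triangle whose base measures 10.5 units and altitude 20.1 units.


Shape: triangle
Base b = 10.5 units, Height h = 20.1 units
Formula: A = (1/2) * b * h
A = 0.5 * 10.5 * 20.1
A = 0.5 * 211.05
A = 105.525
105.525 units^2


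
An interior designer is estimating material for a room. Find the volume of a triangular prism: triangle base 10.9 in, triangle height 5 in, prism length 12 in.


Shape: triangular prism
Triangle base = 10.9 in, triangle height = 5 in, prism length L = 12 in
Formula: V = (1/2 * b * h_tri) * L
Cross-section area = 0.5 * 10.9 * 5 = 27.25
V = 27.25 * 12
V = 327
327 in^3


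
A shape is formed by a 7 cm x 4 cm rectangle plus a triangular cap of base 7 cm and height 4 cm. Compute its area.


Composite shape: rectangle + triangle
Rectangle area = 7 * 4 = 28
Triangle area = 0.5 * 7 * 4 = 14
Total = 28 + 14
Total = 42
42 cm^2


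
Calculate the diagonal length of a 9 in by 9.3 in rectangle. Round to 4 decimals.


Shape: rectangle (diagonal via Pythagoras)
Sides: 9 in and 9.3 in
Formula: d = sqrt(l^2 + w^2)
l^2 = 81, w^2 = 86.49
l^2 + w^2 = 167.49
d = sqrt(167.49)
d = 12.9418
12.9418 in


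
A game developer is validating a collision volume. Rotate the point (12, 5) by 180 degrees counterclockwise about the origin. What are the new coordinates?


Transformation: rotation about the origin
Original point: (12, 5)
Rule for 180 deg: (x, y) -> (-x, -y)
Apply: (12, 5) -> (-12, -5)
(-12, -5)


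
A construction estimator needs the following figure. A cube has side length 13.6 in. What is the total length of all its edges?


Shape: cube
Side s = 13.6 in
A cube has 12 edges, all equal.
Formula: total edge length = 12 * s
Total = 12 * 13.6
Total = 163.2
163.2 in


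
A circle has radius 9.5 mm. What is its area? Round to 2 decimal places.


Shape: circle
Radius r = 9.5 mm
Formula: A = pi * r^2
r^2 = 9.5^2 = 90.25
A = pi * 90.25
A = 283.53
283.53 mm^2


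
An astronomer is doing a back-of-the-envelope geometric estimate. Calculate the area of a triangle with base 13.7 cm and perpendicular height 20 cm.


Shape: triangle
Base b = 13.7 cm, Height h = 20 cm
Formula: A = (1/2) * b * h
A = 0.5 * 13.7 * 20
A = 0.5 * 274
A = 137
137 cm^2


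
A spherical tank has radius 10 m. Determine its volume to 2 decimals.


Shape: sphere
Radius r = 10 m
Formula: V = (4/3) * pi * r^3
r^3 = 1000
(4/3) * 1000 = 1333.333333
V = 1333.333333 * pi
V = 4188.79
4188.79 m^3


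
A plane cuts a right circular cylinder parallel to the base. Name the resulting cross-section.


Solid: right circular cylinder
Cutting plane: parallel to the base
Visualize the intersection of the plane with the solid's surface.
The boundary of the cut region is a circle.
circle


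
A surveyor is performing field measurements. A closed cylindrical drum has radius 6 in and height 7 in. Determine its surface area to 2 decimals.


Shape: closed cylinder
Radius r = 6 in, Height h = 7 in
Formula: SA = 2*pi*r^2 + 2*pi*r*h = 2*pi*r*(r + h)
r + h = 13
2 * r * (r + h) = 2 * 6 * 13 = 156
SA = 156 * pi
SA = 490.09
490.09 in^2


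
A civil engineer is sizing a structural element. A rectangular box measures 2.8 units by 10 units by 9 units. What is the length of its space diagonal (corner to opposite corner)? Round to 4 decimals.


Shape: rectangular box (space diagonal)
l = 2.8 units, w = 10 units, h = 9 units
Visualize: the diagonal of the base, then a right triangle with that diagonal and the height.
Formula: d = sqrt(l^2 + w^2 + h^2)
l^2 + w^2 + h^2 = 7.84 + 100 + 81 = 188.84
d = sqrt(188.84)
d = 13.7419
13.7419 units


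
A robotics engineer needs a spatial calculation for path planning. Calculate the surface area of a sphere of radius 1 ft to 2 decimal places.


Shape: sphere
Radius r = 1 ft
Formula: SA = 4 * pi * r^2
r^2 = 1
SA = 4 * pi * 1
SA = 4 * pi
SA = 12.57
12.57 ft^2


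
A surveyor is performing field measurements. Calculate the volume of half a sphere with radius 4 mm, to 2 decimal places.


Shape: hemisphere (half of a sphere)
Radius r = 4 mm
Formula: V = (1/2) * (4/3) * pi * r^3 = (2/3) * pi * r^3
r^3 = 64
(2/3) * 64 = 42.666667
V = 42.666667 * pi
V = 134.04
134.04 mm^3


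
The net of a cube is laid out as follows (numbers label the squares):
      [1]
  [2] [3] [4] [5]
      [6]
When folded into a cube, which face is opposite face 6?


Net: cross layout. Take square 3 as the base (bottom).
Fold the four squares in the horizontal row up around 3: 2 -> left, 4 -> right, 5 wraps to the top.
Fold 1 and 6 up from 3: 1 -> back, 6 -> front.
Opposite pairs are therefore: (1, 6), (2, 4), (3, 5).
Face 6 is opposite face 1.
face 1


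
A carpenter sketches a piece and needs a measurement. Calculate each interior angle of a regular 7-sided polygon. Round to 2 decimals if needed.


Shape: regular heptagon (7 sides)
Formula: interior angle = (n - 2) * 180 / n
(n - 2) = 5
(n - 2) * 180 = 900
angle = 900 / 7
angle = 128.57
128.57 degrees


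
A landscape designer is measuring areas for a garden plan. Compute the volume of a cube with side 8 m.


Shape: cube
Side s = 8 m
Formula: V = s^3
V = 8 * 8 * 8
V = 64 * 8
V = 512
512 m^3


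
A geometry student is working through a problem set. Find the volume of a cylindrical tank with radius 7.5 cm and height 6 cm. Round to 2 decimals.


Shape: cylinder
Radius r = 7.5 cm, Height h = 6 cm
Formula: V = pi * r^2 * h
r^2 = 56.25
V = pi * 56.25 * 6
V = 337.5 * pi
V = 1060.29
1060.29 cm^3


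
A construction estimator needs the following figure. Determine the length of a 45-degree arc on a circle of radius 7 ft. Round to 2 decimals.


Shape: circular arc
Radius r = 7 ft, Angle = 45 degrees
Formula: L = (angle/360) * 2 * pi * r
2 * pi * r = 14 * pi
L = (45/360) * 14 * pi
L = 1.75 * pi
L = 5.5
5.5 ft


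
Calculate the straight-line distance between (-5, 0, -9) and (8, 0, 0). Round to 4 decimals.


3D distance between two points
P1 = (-5, 0, -9), P2 = (8, 0, 0)
Formula: d = sqrt((x2-x1)^2 + (y2-y1)^2 + (z2-z1)^2)
dx = 8 - -5 = 13
dy = 0 - 0 = 0
dz = 0 - -9 = 9
dx^2 + dy^2 + dz^2 = 169 + 0 + 81 = 250
d = sqrt(250)
d = 15.8114
15.8114 units


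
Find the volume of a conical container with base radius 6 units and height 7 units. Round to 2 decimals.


Shape: cone
Radius r = 6 units, Height h = 7 units
Formula: V = (1/3) * pi * r^2 * h
r^2 = 36
pi * r^2 * h = pi * 36 * 7 = 252 * pi
V = 252 * pi / 3
V = 263.89
263.89 units^3


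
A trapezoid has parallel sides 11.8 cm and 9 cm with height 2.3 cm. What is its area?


Shape: trapezoid
Parallel sides a = 11.8 cm, b = 9 cm; Height h = 2.3 cm
Formula: A = (a + b) * h / 2
a + b = 11.8 + 9 = 20.8
A = 20.8 * 2.3 / 2
A = 47.84 / 2
A = 23.92
23.92 cm^2


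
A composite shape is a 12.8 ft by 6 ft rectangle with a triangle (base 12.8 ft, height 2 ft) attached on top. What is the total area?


Composite shape: rectangle + triangle
Rectangle area = 12.8 * 6 = 76.8
Triangle area = 0.5 * 12.8 * 2 = 12.8
Total = 76.8 + 12.8
Total = 89.6
89.6 ft^2


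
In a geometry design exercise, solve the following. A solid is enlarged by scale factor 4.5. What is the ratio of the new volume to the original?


Linear scale factor k = 4.5
Rule: under a linear scaling by k, volumes scale by k^3.
k^3 = 4.5 * 4.5 * 4.5
k^3 = 20.25 * 4.5
k^3 = 91.125
Volume scales by a factor of 91.125.
91.125 (dimensionless)


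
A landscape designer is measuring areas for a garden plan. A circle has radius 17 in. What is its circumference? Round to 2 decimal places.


Shape: circle
Radius r = 17 in
Formula: C = 2 * pi * r
C = 2 * pi * 17
C = 34 * pi
C = 106.81
106.81 in


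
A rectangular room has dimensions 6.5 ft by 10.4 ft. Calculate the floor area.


Shape: rectangle
Length l = 6.5 ft, Width w = 10.4 ft
Formula: A = l * w
A = 6.5 * 10.4
A = 67.6
67.6 ft^2


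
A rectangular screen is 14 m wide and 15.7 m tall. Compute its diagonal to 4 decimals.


Shape: rectangle (diagonal via Pythagoras)
Sides: 14 m and 15.7 m
Formula: d = sqrt(l^2 + w^2)
l^2 = 196, w^2 = 246.49
l^2 + w^2 = 442.49
d = sqrt(442.49)
d = 21.0354
21.0354 m


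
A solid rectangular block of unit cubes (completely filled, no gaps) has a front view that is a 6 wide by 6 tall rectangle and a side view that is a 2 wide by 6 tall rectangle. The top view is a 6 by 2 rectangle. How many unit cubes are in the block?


Orthographic views of a solid rectangular block:
Front view 6 x 6 -> length = 6, height = 6
Side view 2 x 6 -> width = 2, height = 6 (consistent)
Top view 6 x 2 -> confirms length = 6, width = 2
The block is 6 x 2 x 6.
Total unit cubes = 6 * 2 * 6 = 72
72 unit cubes


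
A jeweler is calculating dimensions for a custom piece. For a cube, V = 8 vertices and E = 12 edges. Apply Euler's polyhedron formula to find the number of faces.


Polyhedron: cube
Euler's formula for convex polyhedra: V - E + F = 2
Given: V = 8 vertices and E = 12 edges
Solve for F:
F = 2 + E - V = 2 + 12 - 8 = 6
6 faces


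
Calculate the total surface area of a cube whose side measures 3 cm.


Shape: cube
Side s = 3 cm
A cube has 6 square faces.
Formula: SA = 6 * s^2
s^2 = 9
SA = 6 * 9
SA = 54
54 cm^2


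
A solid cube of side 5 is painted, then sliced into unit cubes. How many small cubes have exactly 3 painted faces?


Large cube: 5 x 5 x 5, cut into unit cubes.
Cubes with 3 painted faces are at the corners. A cube always has 8 corners.
Count = 8
8 unit cubes


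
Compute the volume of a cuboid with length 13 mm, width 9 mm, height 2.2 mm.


Shape: rectangular prism
l = 13 mm, w = 9 mm, h = 2.2 mm
Formula: V = l * w * h
V = 13 * 9 * 2.2
V = 117 * 2.2
V = 257.4
257.4 mm^3


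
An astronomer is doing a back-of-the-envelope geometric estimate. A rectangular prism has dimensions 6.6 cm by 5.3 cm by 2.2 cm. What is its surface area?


Shape: rectangular prism
l = 6.6 cm, w = 5.3 cm, h = 2.2 cm
Formula: SA = 2(lw + lh + wh)
lw = 34.98, lh = 14.52, wh = 11.66
lw + lh + wh = 61.16
SA = 2 * 61.16
SA = 122.32
122.32 cm^2


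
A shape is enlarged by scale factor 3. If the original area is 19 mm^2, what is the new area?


Linear scale factor k = 3
Original area = 19 mm^2
Rule: under a linear scaling by k, areas scale by k^2.
k^2 = 3^2 = 9
New area = 19 * 9
New area = 171
171 mm^2


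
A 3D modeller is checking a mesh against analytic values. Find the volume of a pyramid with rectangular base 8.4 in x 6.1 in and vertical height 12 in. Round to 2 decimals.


Shape: rectangular pyramid
Base: 8.4 in x 6.1 in, Height h = 12 in
Formula: V = (1/3) * base_area * h
base_area = 8.4 * 6.1 = 51.24
base_area * h = 51.24 * 12 = 614.88
V = 614.88 / 3
V = 204.96
204.96 in^3


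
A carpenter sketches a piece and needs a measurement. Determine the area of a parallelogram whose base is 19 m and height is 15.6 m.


Shape: parallelogram
Base b = 19 m, Height h = 15.6 m
Formula: A = b * h
A = 19 * 15.6
A = 296.4
296.4 m^2


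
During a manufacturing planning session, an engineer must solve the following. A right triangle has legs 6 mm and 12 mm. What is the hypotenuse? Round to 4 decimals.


Shape: right triangle
Legs a = 6 mm, b = 12 mm
Formula: c = sqrt(a^2 + b^2)
a^2 = 36, b^2 = 144
a^2 + b^2 = 180
c = sqrt(180)
c = 13.4164
13.4164 mm


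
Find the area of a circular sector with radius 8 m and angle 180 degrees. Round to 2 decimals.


Shape: circular sector
Radius r = 8 m, Angle = 180 degrees
Formula: A = (angle/360) * pi * r^2
r^2 = 64
Fraction of circle = 180/360
A = (180/360) * pi * 64
A = 32 * pi
A = 100.53
100.53 m^2


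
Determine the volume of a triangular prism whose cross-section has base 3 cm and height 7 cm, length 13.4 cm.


Shape: triangular prism
Triangle base = 3 cm, triangle height = 7 cm, prism length L = 13.4 cm
Formula: V = (1/2 * b * h_tri) * L
Cross-section area = 0.5 * 3 * 7 = 10.5
V = 10.5 * 13.4
V = 140.7
140.7 cm^3


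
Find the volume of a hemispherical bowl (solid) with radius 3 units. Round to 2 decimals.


Shape: hemisphere (half of a sphere)
Radius r = 3 units
Formula: V = (1/2) * (4/3) * pi * r^3 = (2/3) * pi * r^3
r^3 = 27
(2/3) * 27 = 18
V = 18 * pi
V = 56.55
56.55 units^3


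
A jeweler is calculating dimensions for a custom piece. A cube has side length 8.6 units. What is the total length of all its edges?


Shape: cube
Side s = 8.6 units
A cube has 12 edges, all equal.
Formula: total edge length = 12 * s
Total = 12 * 8.6
Total = 103.2
103.2 units


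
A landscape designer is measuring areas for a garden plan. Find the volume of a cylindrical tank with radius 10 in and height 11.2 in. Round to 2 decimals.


Shape: cylinder
Radius r = 10 in, Height h = 11.2 in
Formula: V = pi * r^2 * h
r^2 = 100
V = pi * 100 * 11.2
V = 1120 * pi
V = 3518.58
3518.58 in^3


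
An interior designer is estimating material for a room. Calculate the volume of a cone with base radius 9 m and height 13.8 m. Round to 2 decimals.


Shape: cone
Radius r = 9 m, Height h = 13.8 m
Formula: V = (1/3) * pi * r^2 * h
r^2 = 81
pi * r^2 * h = pi * 81 * 13.8 = 1117.8 * pi
V = 1117.8 * pi / 3
V = 1170.56
1170.56 m^3


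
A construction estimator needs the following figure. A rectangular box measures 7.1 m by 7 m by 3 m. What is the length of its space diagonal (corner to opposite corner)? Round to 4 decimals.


Shape: rectangular box (space diagonal)
l = 7.1 m, w = 7 m, h = 3 m
Visualize: the diagonal of the base, then a right triangle with that diagonal and the height.
Formula: d = sqrt(l^2 + w^2 + h^2)
l^2 + w^2 + h^2 = 50.41 + 49 + 9 = 108.41
d = sqrt(108.41)
d = 10.412
10.412 m


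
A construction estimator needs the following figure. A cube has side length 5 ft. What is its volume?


Shape: cube
Side s = 5 ft
Formula: V = s^3
V = 5 * 5 * 5
V = 25 * 5
V = 125
125 ft^3


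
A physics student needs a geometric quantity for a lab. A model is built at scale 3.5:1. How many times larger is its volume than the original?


Linear scale factor k = 3.5
Rule: under a linear scaling by k, volumes scale by k^3.
k^3 = 3.5 * 3.5 * 3.5
k^3 = 12.25 * 3.5
k^3 = 42.875
Volume scales by a factor of 42.875.
42.875 (dimensionless)


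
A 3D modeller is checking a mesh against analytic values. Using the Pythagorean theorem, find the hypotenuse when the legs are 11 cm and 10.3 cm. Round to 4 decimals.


Shape: right triangle
Legs a = 11 cm, b = 10.3 cm
Formula: c = sqrt(a^2 + b^2)
a^2 = 121, b^2 = 106.09
a^2 + b^2 = 227.09
c = sqrt(227.09)
c = 15.0695
15.0695 cm


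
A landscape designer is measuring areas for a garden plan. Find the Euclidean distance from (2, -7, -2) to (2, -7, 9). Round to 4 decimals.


3D distance between two points
P1 = (2, -7, -2), P2 = (2, -7, 9)
Formula: d = sqrt((x2-x1)^2 + (y2-y1)^2 + (z2-z1)^2)
dx = 2 - 2 = 0
dy = -7 - -7 = 0
dz = 9 - -2 = 11
dx^2 + dy^2 + dz^2 = 0 + 0 + 121 = 121
d = sqrt(121)
d = 11.0
11 units


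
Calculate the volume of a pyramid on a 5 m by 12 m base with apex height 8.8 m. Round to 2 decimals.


Shape: rectangular pyramid
Base: 5 m x 12 m, Height h = 8.8 m
Formula: V = (1/3) * base_area * h
base_area = 5 * 12 = 60
base_area * h = 60 * 8.8 = 528
V = 528 / 3
V = 176
176 m^3


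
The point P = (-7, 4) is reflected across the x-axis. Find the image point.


Transformation: reflection
Original point: (-7, 4)
Rule for reflection over the x-axis: (x, y) -> (x, -y)
Apply: (-7, 4) -> (-7, -4)
(-7, -4)


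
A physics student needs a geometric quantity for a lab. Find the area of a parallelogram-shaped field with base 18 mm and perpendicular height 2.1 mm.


Shape: parallelogram
Base b = 18 mm, Height h = 2.1 mm
Formula: A = b * h
A = 18 * 2.1
A = 37.8
37.8 mm^2


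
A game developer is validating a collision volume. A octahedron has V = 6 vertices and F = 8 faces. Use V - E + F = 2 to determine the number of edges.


Polyhedron: octahedron
Euler's formula for convex polyhedra: V - E + F = 2
Given: V = 6 vertices and F = 8 faces
Solve for E:
E = V + F - 2 = 6 + 8 - 2 = 12
12 edges


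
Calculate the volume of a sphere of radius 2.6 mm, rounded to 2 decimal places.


Shape: sphere
Radius r = 2.6 mm
Formula: V = (4/3) * pi * r^3
r^3 = 17.576
(4/3) * 17.576 = 23.434667
V = 23.434667 * pi
V = 73.62
73.62 mm^3


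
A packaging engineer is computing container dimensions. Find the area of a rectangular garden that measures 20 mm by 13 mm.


Shape: rectangle
Length l = 20 mm, Width w = 13 mm
Formula: A = l * w
A = 20 * 13
A = 260
260 mm^2


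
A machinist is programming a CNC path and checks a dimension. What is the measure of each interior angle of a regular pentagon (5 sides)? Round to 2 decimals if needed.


Shape: regular pentagon (5 sides)
Formula: interior angle = (n - 2) * 180 / n
(n - 2) = 3
(n - 2) * 180 = 540
angle = 540 / 5
angle = 108
108 degrees


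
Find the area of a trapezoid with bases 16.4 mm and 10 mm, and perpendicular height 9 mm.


Shape: trapezoid
Parallel sides a = 16.4 mm, b = 10 mm; Height h = 9 mm
Formula: A = (a + b) * h / 2
a + b = 16.4 + 10 = 26.4
A = 26.4 * 9 / 2
A = 237.6 / 2
A = 118.8
118.8 mm^2


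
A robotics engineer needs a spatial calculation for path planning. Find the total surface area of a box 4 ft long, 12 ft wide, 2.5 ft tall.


Shape: rectangular prism
l = 4 ft, w = 12 ft, h = 2.5 ft
Formula: SA = 2(lw + lh + wh)
lw = 48, lh = 10, wh = 30
lw + lh + wh = 88
SA = 2 * 88
SA = 176
176 ft^2


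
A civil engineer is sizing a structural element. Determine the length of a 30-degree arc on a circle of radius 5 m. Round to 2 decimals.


Shape: circular arc
Radius r = 5 m, Angle = 30 degrees
Formula: L = (angle/360) * 2 * pi * r
2 * pi * r = 10 * pi
L = (30/360) * 10 * pi
L = 0.833333 * pi
L = 2.62
2.62 m


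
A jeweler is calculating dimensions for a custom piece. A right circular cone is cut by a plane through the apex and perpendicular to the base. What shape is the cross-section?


Solid: right circular cone
Cutting plane: through the apex and perpendicular to the base
Visualize the intersection of the plane with the solid's surface.
The boundary of the cut region is a isosceles triangle.
isosceles triangle


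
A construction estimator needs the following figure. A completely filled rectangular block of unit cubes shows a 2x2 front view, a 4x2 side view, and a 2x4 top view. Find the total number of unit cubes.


Orthographic views of a solid rectangular block:
Front view 2 x 2 -> length = 2, height = 2
Side view 4 x 2 -> width = 4, height = 2 (consistent)
Top view 2 x 4 -> confirms length = 2, width = 4
The block is 2 x 4 x 2.
Total unit cubes = 2 * 4 * 2 = 16
16 unit cubes


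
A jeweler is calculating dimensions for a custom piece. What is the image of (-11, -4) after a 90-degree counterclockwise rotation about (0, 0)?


Transformation: rotation about the origin
Original point: (-11, -4)
Rule for 90 deg counterclockwise: (x, y) -> (-y, x)
Apply: (-11, -4) -> (4, -11)
(4, -11)


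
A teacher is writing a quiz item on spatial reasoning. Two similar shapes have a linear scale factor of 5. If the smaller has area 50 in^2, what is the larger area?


Linear scale factor k = 5
Original area = 50 in^2
Rule: under a linear scaling by k, areas scale by k^2.
k^2 = 5^2 = 25
New area = 50 * 25
New area = 1250
1250 in^2


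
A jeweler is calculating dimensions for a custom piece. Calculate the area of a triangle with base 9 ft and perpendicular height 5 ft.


Shape: triangle
Base b = 9 ft, Height h = 5 ft
Formula: A = (1/2) * b * h
A = 0.5 * 9 * 5
A = 0.5 * 45
A = 22.5
22.5 ft^2


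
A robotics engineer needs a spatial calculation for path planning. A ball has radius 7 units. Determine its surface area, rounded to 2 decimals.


Shape: sphere
Radius r = 7 units
Formula: SA = 4 * pi * r^2
r^2 = 49
SA = 4 * pi * 49
SA = 196 * pi
SA = 615.75
615.75 units^2


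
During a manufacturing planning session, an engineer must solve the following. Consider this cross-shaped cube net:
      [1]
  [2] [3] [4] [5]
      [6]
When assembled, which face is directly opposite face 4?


Net: cross layout. Take square 3 as the base (bottom).
Fold the four squares in the horizontal row up around 3: 2 -> left, 4 -> right, 5 wraps to the top.
Fold 1 and 6 up from 3: 1 -> back, 6 -> front.
Opposite pairs are therefore: (1, 6), (2, 4), (3, 5).
Face 4 is opposite face 2.
face 2


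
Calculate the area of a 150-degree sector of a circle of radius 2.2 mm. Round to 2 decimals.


Shape: circular sector
Radius r = 2.2 mm, Angle = 150 degrees
Formula: A = (angle/360) * pi * r^2
r^2 = 4.84
Fraction of circle = 150/360
A = (150/360) * pi * 4.84
A = 2.016667 * pi
A = 6.34
6.34 mm^2


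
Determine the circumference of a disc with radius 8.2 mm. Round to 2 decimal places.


Shape: circle
Radius r = 8.2 mm
Formula: C = 2 * pi * r
C = 2 * pi * 8.2
C = 16.4 * pi
C = 51.52
51.52 mm


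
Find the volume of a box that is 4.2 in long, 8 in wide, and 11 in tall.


Shape: rectangular prism
l = 4.2 in, w = 8 in, h = 11 in
Formula: V = l * w * h
V = 4.2 * 8 * 11
V = 33.6 * 11
V = 369.6
369.6 in^3


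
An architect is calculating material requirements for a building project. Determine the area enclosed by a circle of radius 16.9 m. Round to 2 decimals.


Shape: circle
Radius r = 16.9 m
Formula: A = pi * r^2
r^2 = 16.9^2 = 285.61
A = pi * 285.61
A = 897.27
897.27 m^2


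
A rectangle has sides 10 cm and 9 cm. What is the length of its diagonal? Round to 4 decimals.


Shape: rectangle (diagonal via Pythagoras)
Sides: 10 cm and 9 cm
Formula: d = sqrt(l^2 + w^2)
l^2 = 100, w^2 = 81
l^2 + w^2 = 181
d = sqrt(181)
d = 13.4536
13.4536 cm


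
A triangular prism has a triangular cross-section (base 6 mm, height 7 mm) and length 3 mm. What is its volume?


Shape: triangular prism
Triangle base = 6 mm, triangle height = 7 mm, prism length L = 3 mm
Formula: V = (1/2 * b * h_tri) * L
Cross-section area = 0.5 * 6 * 7 = 21
V = 21 * 3
V = 63
63 mm^3


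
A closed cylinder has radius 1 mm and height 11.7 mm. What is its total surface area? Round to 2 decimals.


Shape: closed cylinder
Radius r = 1 mm, Height h = 11.7 mm
Formula: SA = 2*pi*r^2 + 2*pi*r*h = 2*pi*r*(r + h)
r + h = 12.7
2 * r * (r + h) = 2 * 1 * 12.7 = 25.4
SA = 25.4 * pi
SA = 79.8
79.8 mm^2


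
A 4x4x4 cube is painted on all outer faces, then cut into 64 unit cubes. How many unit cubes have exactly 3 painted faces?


Large cube: 4 x 4 x 4, cut into unit cubes.
Cubes with 3 painted faces are at the corners. A cube always has 8 corners.
Count = 8
8 unit cubes


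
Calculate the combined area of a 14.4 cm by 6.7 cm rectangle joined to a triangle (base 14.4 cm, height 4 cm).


Composite shape: rectangle + triangle
Rectangle area = 14.4 * 6.7 = 96.48
Triangle area = 0.5 * 14.4 * 4 = 28.8
Total = 96.48 + 28.8
Total = 125.28
125.28 cm^2
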